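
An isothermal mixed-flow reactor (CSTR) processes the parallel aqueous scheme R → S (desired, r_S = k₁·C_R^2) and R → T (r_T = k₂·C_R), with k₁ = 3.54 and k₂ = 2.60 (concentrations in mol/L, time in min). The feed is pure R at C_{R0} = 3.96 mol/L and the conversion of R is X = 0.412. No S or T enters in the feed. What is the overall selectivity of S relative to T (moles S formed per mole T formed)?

Exit C_R = C_{R0}(1−X) = 3.96×0.588 = 2.328 mol/L.
A CSTR operates uniformly at the exit composition, giving r_S = 19.19 and r_T = 6.054 (each k·C_R^n at C_R = 2.328).
Overall selectivity = C_S/C_T = r_Sτ/(r_Tτ) = r_S/r_T = 3.17.

3.17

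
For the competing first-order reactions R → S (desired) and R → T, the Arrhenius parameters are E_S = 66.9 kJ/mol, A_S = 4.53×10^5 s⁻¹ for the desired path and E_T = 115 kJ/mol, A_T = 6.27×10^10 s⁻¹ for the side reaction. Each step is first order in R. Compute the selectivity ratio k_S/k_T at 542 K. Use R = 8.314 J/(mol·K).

With equal orders, S_{S/T} = k_S/k_T = (A_S/A_T)·exp[(E_T−E_S)/(RT)].
(E_T−E_S)/(RT) = (115−66.9)×10³/(8.314×542) = 48100/4506 = 10.67.
k_S/k_T = (4.53×10^5/6.27×10^10)·exp(10.67) = 7.225×10^-6 × 43227 = 0.312.

0.312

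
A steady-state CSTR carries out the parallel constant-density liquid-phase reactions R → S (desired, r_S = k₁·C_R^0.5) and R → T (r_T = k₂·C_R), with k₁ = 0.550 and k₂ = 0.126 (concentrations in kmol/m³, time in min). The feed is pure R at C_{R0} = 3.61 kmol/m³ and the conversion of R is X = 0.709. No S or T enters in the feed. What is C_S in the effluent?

2.07 kmol/m³

Exit C_R = C_{R0}(1−X) = 3.61×0.291 = 1.051 kmol/m³.
In a CSTR the entire volume is at exit conditions, so r_S = 0.550×1.051^0.5 = 0.5637 and r_T = 0.126×1.051 = 0.1324.
Fraction of consumed R going to S: r_S/(r_S+r_T) = 0.8098.
C_S = 0.8098·C_{R0}·X = 0.8098×3.61×0.709 = 2.07 kmol/m³.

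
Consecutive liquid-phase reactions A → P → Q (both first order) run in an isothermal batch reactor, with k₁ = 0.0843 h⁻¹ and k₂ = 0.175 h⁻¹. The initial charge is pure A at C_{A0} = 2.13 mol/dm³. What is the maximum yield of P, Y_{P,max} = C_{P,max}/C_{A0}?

For a first-order series the maximum intermediate yield is C_{P,max}/C_{A0} = (k₁/k₂)^[k₂/(k₂−k₁)].
= (0.0843/0.175)^(0.175/(0.175−0.0843)) = (0.4817)^(1.929) = 0.2443.

0.244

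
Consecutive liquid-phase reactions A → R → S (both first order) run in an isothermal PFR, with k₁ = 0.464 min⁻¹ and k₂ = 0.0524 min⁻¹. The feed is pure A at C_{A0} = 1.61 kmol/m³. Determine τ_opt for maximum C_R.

5.30 min

The intermediate peaks when r₁ = r₂, i.e. k₁e^(−k₁τ) = k₂e^(−k₂τ), giving τ_opt = ln(k₂/k₁)/(k₂−k₁).
= ln(0.0524/0.464)/(0.0524−0.464) = ln(0.1129)/-0.4116 = -2.181/-0.4116 = 5.30 min.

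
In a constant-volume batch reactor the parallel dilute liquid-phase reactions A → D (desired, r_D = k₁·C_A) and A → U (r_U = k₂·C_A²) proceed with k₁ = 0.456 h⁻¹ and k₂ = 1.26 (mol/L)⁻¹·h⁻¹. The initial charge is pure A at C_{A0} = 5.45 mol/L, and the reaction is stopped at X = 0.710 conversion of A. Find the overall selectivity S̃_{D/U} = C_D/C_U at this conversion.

C_A = C_{A0}(1−X) = 1.581 mol/L.
Along a PFR/batch, dC_D/dC_A = −r_D/(r_D+r_U) = −k₁/(k₁+k₂·C_A).
Integrating from C_{A0} to C_A: C_D = (0.456/1.26)·ln[(0.456+1.26·5.45)/(0.456+1.26·1.58)] = 0.3619·ln(7.323/2.447) = 0.3966 mol/L.
C_U = (C_{A0}−C_A)−C_D = 3.473 mol/L; S̃_{D/U} = 0.3966/3.473 = 0.114.

0.114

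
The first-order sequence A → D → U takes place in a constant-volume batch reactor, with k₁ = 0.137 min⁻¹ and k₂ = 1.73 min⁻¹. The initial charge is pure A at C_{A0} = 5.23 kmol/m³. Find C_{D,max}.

0.333 kmol/m³

For a first-order series the maximum intermediate yield is C_{D,max}/C_{A0} = (k₁/k₂)^[k₂/(k₂−k₁)].
= (0.137/1.73)^(1.73/(1.73−0.137)) = (0.07919)^(1.086) = 0.06367.
C_{D,max} = 0.06367×5.23 = 0.333 kmol/m³.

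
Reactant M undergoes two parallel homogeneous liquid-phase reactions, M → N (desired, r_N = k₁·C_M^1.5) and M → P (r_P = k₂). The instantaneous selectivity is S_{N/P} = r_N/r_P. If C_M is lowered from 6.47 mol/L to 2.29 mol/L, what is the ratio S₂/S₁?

S_{N/P} = (k₁/k₂)·C_M^1.5, so S₂/S₁ = (C_{M,2}/C_{M,1})^1.5.
= (2.29/6.47)^1.5 = (0.3539)^1.5 = 0.211.
Selectivity toward N falls as C_M falls — high-concentration operation is favoured.

0.211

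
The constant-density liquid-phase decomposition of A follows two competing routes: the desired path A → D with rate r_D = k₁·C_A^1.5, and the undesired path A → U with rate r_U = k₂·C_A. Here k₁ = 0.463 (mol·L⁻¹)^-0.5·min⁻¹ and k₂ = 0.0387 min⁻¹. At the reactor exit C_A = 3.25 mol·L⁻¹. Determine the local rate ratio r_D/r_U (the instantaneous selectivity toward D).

S_{D/U} = r_D/r_U = (k₁·C_A^1.5)/(k₂·C_A) = (k₁/k₂)·C_A^0.5.
= (0.463×3.250^1.5) / (0.0387×3.250) = 2.713/0.1258 = 21.6.

21.6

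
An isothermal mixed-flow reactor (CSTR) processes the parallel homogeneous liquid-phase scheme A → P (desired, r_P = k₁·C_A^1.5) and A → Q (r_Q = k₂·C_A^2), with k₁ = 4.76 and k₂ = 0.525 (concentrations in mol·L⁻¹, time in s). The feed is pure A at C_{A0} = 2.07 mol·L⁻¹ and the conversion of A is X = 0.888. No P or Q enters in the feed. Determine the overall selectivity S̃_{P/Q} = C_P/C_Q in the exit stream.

18.8

Exit C_A = C_{A0}(1−X) = 2.07×0.112 = 0.2318 mol·L⁻¹.
In a CSTR the entire volume is at exit conditions, so r_P = 4.76×0.2318^1.5 = 0.5314 and r_Q = 0.525×0.2318^2 = 0.02822.
Overall selectivity = C_P/C_Q = r_Pτ/(r_Qτ) = r_P/r_Q = 18.8.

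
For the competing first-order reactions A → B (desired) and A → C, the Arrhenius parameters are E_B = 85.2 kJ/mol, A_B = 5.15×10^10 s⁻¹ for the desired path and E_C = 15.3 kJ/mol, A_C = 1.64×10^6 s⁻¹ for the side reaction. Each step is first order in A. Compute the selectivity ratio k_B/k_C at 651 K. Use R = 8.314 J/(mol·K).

0.0773

k_B/k_C = (A_B/A_C)·exp[−(E_B−E_C)/(RT)] = (A_B/A_C)·exp[(E_C−E_B)/(RT)].
(E_C−E_B)/(RT) = (15.3−85.2)×10³/(8.314×651) = -69900/5412 = -12.91.
k_B/k_C = (5.15×10^10/1.64×10^6)·exp(-12.91) = 31402 × 2.461×10^-6 = 0.0773.
Since E_B > E_C, raising the temperature improves selectivity toward B.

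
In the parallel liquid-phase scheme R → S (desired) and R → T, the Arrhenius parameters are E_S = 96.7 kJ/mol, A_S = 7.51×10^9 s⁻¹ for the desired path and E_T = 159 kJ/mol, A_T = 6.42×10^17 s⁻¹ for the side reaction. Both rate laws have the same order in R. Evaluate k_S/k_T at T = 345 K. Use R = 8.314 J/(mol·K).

Since both paths have the same order in R, the concentration cancels and S_{S/T} = k_S/k_T = (A_S/A_T)·exp[(E_T−E_S)/(RT)].
(E_T−E_S)/(RT) = (159−96.7)×10³/(8.314×345) = 62300/2868 = 21.72.
k_S/k_T = (7.51×10^9/6.42×10^17)·exp(21.72) = 1.170×10^-8 × 2.709×10^9 = 31.7.
Since E_S < E_T, lowering the temperature improves selectivity toward S.

31.7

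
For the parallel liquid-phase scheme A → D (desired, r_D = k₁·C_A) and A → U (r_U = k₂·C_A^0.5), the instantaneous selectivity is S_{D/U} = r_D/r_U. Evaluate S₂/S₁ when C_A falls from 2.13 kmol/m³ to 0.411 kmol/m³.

0.439

S_{D/U} = (k₁/k₂)·C_A^0.5, so S₂/S₁ = (C_{A,2}/C_{A,1})^0.5.
= (0.411/2.13)^0.5 = (0.1930)^0.5 = 0.439.
Selectivity toward D falls as C_A falls — high-concentration operation is favoured.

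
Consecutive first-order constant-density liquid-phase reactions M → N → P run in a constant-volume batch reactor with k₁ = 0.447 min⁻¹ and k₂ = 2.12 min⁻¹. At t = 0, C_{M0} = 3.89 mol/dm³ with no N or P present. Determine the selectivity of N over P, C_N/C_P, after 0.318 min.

2.59

Solving the coupled first-order balances gives C_N(t) = [k₁/(k₂−k₁)]·C_{M0}·(e^(−k₁t) − e^(−k₂t)).
e^(−k₁t) = e^(−0.447×0.318) = e^(−0.1421) = 0.8675; e^(−k₂t) = e^(−0.6742) = 0.5096.
C_N = 0.447×3.89/(2.12−0.447) × (0.8675−0.5096) = 1.039×0.3579 = 0.3720 mol/dm³.
C_M = C_{M0}e^(−k₁t) = 3.375 mol/dm³, so C_P = C_{M0}−C_M−C_N = 0.1435 mol/dm³; C_N/C_P = 2.59.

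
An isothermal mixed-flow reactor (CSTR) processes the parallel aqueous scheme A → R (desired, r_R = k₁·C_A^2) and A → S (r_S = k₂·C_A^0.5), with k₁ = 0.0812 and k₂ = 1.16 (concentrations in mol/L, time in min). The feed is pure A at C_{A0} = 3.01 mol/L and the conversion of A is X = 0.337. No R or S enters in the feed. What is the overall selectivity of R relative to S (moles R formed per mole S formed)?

Exit C_A = C_{A0}(1−X) = 3.01×0.663 = 1.996 mol/L.
A CSTR operates uniformly at the exit composition, giving r_R = 0.3234 and r_S = 1.639 (each k·C_A^n at C_A = 1.996).
Overall selectivity = C_R/C_S = r_Rτ/(r_Sτ) = r_R/r_S = 0.197.

0.197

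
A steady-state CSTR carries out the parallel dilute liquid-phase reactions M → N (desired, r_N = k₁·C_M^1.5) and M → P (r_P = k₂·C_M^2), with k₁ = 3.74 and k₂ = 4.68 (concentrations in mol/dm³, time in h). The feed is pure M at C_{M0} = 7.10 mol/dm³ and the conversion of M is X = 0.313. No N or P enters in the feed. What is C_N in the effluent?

Exit C_M = C_{M0}(1−X) = 7.10×0.687 = 4.878 mol/dm³.
A CSTR operates uniformly at the exit composition, giving r_N = 40.29 and r_P = 111.3 (each k·C_M^n at C_M = 4.878).
Fraction of consumed M going to N: r_N/(r_N+r_P) = 0.2657.
C_N = 0.2657·C_{M0}·X = 0.2657×7.10×0.313 = 0.590 mol/dm³.

0.590 mol/dm³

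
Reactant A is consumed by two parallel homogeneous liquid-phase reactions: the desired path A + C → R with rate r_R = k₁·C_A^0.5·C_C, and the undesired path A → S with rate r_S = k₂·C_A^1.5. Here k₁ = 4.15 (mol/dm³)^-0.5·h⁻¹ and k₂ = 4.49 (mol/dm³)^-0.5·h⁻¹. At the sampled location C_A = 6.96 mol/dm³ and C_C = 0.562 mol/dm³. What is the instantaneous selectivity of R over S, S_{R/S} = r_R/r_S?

S_{R/S} = r_R/r_S = (k₁·C_A^0.5·C_C)/(k₂·C_A^1.5) = (k₁/k₂)·C_A⁻¹·C_C.
= (4.15×6.960^0.5×0.5620) / (4.49×6.960^1.5) = 6.153/82.44 = 0.0746.
The undesired path is higher order in A, so low C_A (CSTR or dilute feed) favours R.

0.0746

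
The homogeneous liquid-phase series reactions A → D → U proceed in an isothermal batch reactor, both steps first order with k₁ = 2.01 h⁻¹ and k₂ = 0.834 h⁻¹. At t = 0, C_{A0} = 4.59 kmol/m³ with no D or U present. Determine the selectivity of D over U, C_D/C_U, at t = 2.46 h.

The intermediate concentration in a first-order A→B→C sequence is C_D = k₁C_{A0}(e^(−k₁t) − e^(−k₂t))/(k₂−k₁).
e^(−k₁t) = e^(−2.01×2.46) = e^(−4.945) = 0.007122; e^(−k₂t) = e^(−2.052) = 0.1285.
C_D = 2.01×4.59/(0.834−2.01) × (0.007122−0.1285) = (-7.845)×(-0.1214) = 0.9524 kmol/m³.
C_A = C_{A0}e^(−k₁t) = 0.03269 kmol/m³, so C_U = C_{A0}−C_A−C_D = 3.605 kmol/m³; C_D/C_U = 0.264.

0.264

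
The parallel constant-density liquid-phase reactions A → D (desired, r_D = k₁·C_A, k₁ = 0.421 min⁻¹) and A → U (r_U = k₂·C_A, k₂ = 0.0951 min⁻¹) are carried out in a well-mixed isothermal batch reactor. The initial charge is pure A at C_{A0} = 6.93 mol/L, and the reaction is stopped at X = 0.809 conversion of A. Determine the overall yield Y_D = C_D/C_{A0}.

C_A = C_{A0}(1−X) = 1.324 mol/L.
Both paths are first order in A, so the instantaneous fraction to D is constant: dC_D/d(−C_A) = k₁/(k₁+k₂) = 0.8157.
C_D = 0.8157·(C_{A0}−C_A) = 0.8157×5.606 = 4.57 mol/L.
Y_D = C_D/C_{A0} = 4.573/6.93 = 0.660.

0.660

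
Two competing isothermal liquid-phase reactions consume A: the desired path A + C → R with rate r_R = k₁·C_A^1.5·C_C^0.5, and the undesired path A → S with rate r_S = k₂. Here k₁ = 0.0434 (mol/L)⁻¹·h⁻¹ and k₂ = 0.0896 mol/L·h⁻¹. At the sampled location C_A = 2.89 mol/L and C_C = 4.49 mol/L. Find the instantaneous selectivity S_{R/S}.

5.04

S_{R/S} = r_R/r_S = (k₁·C_A^1.5·C_C^0.5)/(k₂) = (k₁/k₂)·C_A^1.5·C_C^0.5.
= (0.0434×2.890^1.5×4.490^0.5) / (0.0896) = 0.4518/0.08960 = 5.04.
Since the desired path is higher order in A, keeping C_A high (PFR or concentrated feed) favours R.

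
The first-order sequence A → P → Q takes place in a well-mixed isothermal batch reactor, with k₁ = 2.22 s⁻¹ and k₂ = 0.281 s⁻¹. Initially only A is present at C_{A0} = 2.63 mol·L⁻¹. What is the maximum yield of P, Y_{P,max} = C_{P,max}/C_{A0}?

0.741

For a first-order series the maximum intermediate yield is C_{P,max}/C_{A0} = (k₁/k₂)^[k₂/(k₂−k₁)].
= (2.22/0.281)^(0.281/(0.281−2.22)) = (7.900)^(-0.1449) = 0.7412.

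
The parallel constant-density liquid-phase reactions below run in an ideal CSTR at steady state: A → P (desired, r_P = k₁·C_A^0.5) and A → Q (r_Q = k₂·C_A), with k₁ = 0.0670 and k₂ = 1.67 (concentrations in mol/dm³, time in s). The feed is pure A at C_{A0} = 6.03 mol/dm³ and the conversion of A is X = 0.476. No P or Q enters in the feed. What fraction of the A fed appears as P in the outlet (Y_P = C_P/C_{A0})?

0.0105

Exit C_A = C_{A0}(1−X) = 6.03×0.524 = 3.160 mol/dm³.
A CSTR operates uniformly at the exit composition, giving r_P = 0.1191 and r_Q = 5.277 (each k·C_A^n at C_A = 3.160).
Fraction of consumed A going to P: r_P/(r_P+r_Q) = 0.02207.
C_P = 0.02207·C_{A0}·X = 0.02207×6.03×0.476 = 0.0634 mol/dm³; Y_P = C_P/C_{A0} = 0.0105.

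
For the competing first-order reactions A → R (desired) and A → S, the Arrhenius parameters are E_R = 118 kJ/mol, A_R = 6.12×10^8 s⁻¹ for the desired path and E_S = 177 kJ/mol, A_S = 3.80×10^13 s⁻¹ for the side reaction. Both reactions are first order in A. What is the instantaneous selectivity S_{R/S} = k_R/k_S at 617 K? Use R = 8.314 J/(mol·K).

With equal orders, S_{R/S} = k_R/k_S = (A_R/A_S)·exp[(E_S−E_R)/(RT)].
(E_S−E_R)/(RT) = (177−118)×10³/(8.314×617) = 59000/5130 = 11.50.
k_R/k_S = (6.12×10^8/3.80×10^13)·exp(11.50) = 1.611×10^-5 × 98870 = 1.59.

1.59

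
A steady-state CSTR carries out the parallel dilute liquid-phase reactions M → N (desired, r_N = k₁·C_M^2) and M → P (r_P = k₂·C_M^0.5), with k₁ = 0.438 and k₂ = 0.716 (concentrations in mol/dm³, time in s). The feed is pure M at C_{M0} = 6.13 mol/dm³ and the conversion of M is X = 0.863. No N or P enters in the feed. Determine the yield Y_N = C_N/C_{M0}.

0.276

Exit C_M = C_{M0}(1−X) = 6.13×0.137 = 0.8398 mol/dm³.
In a CSTR the entire volume is at exit conditions, so r_N = 0.438×0.8398^2 = 0.3089 and r_P = 0.716×0.8398^0.5 = 0.6562.
Fraction of consumed M going to N: r_N/(r_N+r_P) = 0.3201.
C_N = 0.3201·C_{M0}·X = 0.3201×6.13×0.863 = 1.69 mol/dm³; Y_N = C_N/C_{M0} = 0.276.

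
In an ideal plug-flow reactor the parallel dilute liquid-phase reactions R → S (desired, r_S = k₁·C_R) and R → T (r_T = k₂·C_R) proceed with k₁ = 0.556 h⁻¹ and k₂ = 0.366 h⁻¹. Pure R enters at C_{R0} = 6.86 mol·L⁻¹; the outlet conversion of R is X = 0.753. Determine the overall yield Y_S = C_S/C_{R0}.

0.454

C_R = C_{R0}(1−X) = 1.694 mol·L⁻¹.
Both paths are first order in R, so the instantaneous fraction to S is constant: dC_S/d(−C_R) = k₁/(k₁+k₂) = 0.6030.
C_S = 0.6030·(C_{R0}−C_R) = 0.6030×5.166 = 3.12 mol·L⁻¹.
Y_S = C_S/C_{R0} = 3.115/6.86 = 0.454.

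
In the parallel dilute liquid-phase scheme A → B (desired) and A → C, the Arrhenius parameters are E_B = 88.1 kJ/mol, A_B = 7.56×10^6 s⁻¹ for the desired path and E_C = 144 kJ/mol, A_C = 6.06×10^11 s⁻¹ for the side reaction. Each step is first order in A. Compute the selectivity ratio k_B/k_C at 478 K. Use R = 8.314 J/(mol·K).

With equal orders, S_{B/C} = k_B/k_C = (A_B/A_C)·exp[(E_C−E_B)/(RT)].
(E_C−E_B)/(RT) = (144−88.1)×10³/(8.314×478) = 55900/3974 = 14.07.
k_B/k_C = (7.56×10^6/6.06×10^11)·exp(14.07) = 1.248×10^-5 × 1.285×10^6 = 16.0.
Since E_B < E_C, lowering the temperature improves selectivity toward B.

16.0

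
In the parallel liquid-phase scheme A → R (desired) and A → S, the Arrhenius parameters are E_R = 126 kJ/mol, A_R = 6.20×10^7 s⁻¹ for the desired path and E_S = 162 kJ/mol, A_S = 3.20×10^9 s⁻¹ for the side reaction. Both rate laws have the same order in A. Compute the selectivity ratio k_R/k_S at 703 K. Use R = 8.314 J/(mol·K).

9.17

k_R/k_S = (A_R/A_S)·exp[−(E_R−E_S)/(RT)] = (A_R/A_S)·exp[(E_S−E_R)/(RT)].
(E_S−E_R)/(RT) = (162−126)×10³/(8.314×703) = 36000/5845 = 6.159.
k_R/k_S = (6.20×10^7/3.20×10^9)·exp(6.159) = 0.01937 × 473.1 = 9.17.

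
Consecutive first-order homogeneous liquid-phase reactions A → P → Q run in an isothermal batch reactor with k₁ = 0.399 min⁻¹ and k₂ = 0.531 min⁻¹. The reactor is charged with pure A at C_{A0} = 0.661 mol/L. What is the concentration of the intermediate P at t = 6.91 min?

For first-order series with pure A initially, C_P(t) = k₁C_{A0}/(k₂−k₁)·(e^(−k₁t) − e^(−k₂t)).
e^(−k₁t) = e^(−0.399×6.91) = e^(−2.757) = 0.06348; e^(−k₂t) = e^(−3.669) = 0.02550.
C_P = 0.399×0.661/(0.531−0.399) × (0.06348−0.02550) = 1.998×0.03798 = 0.07588 mol/L.

0.0759 mol/L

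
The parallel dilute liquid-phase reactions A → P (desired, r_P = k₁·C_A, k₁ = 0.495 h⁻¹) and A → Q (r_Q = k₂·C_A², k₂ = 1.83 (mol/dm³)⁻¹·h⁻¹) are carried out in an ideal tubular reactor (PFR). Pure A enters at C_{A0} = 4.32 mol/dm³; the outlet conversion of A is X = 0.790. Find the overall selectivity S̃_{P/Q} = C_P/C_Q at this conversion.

0.121

C_A = C_{A0}(1−X) = 0.9072 mol/dm³.
Along a PFR/batch, dC_P/dC_A = −r_P/(r_P+r_Q) = −k₁/(k₁+k₂·C_A).
Integrating from C_{A0} to C_A: C_P = (0.495/1.83)·ln[(0.495+1.83·4.32)/(0.495+1.83·0.907)] = 0.2705·ln(8.401/2.155) = 0.3680 mol/dm³.
C_Q = (C_{A0}−C_A)−C_P = 3.045 mol/dm³; S̃_{P/Q} = 0.3680/3.045 = 0.121.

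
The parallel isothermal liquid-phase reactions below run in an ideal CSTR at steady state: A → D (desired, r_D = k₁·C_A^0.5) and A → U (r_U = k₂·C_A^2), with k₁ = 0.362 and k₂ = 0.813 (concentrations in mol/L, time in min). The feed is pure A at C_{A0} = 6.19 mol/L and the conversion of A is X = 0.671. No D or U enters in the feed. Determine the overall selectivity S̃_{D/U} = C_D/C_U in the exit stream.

Exit C_A = C_{A0}(1−X) = 6.19×0.329 = 2.037 mol/L.
Rates in a CSTR are evaluated at the outlet concentration: r_D = 0.362×2.037^0.5 = 0.5166, r_U = 0.813×2.037^2 = 3.372.
Overall selectivity = C_D/C_U = r_Dτ/(r_Uτ) = r_D/r_U = 0.153.

0.153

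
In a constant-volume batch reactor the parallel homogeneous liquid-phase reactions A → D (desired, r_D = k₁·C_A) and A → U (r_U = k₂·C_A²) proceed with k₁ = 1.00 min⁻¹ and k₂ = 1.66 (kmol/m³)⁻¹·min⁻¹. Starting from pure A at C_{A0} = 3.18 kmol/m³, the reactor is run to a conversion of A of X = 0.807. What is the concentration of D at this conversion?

0.684 kmol/m³

C_A = C_{A0}(1−X) = 0.6137 kmol/m³.
Along a PFR/batch, dC_D/dC_A = −r_D/(r_D+r_U) = −k₁/(k₁+k₂·C_A).
Integrating from C_{A0} to C_A: C_D = (1.00/1.66)·ln[(1.00+1.66·3.18)/(1.00+1.66·0.614)] = 0.6024·ln(6.279/2.019) = 0.6835 kmol/m³.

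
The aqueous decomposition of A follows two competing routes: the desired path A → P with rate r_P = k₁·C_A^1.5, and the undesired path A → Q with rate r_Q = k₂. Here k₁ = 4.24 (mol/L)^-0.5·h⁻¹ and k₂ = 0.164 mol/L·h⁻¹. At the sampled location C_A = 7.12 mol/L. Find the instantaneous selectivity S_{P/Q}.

S_{P/Q} = r_P/r_Q = (k₁·C_A^1.5)/(k₂) = (k₁/k₂)·C_A^1.5.
= (4.24×7.120^1.5) / (0.164) = 80.55/0.1640 = 491.
Since the desired path is higher order in A, keeping C_A high (PFR or concentrated feed) favours P.

491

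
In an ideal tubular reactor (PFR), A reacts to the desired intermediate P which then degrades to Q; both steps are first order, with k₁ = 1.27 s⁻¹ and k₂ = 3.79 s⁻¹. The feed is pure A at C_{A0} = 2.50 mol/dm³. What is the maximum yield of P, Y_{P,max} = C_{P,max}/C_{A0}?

At the optimum, C_{P,max}/C_{A0} = (k₁/k₂)^[k₂/(k₂−k₁)].
= (1.27/3.79)^(3.79/(3.79−1.27)) = (0.3351)^(1.504) = 0.1931.

0.193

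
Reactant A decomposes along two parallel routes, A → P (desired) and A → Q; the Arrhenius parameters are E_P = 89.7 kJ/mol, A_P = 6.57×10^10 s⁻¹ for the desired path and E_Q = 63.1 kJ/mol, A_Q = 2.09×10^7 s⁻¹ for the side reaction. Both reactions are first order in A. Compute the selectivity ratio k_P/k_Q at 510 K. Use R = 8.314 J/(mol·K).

With equal orders, S_{P/Q} = k_P/k_Q = (A_P/A_Q)·exp[(E_Q−E_P)/(RT)].
(E_Q−E_P)/(RT) = (63.1−89.7)×10³/(8.314×510) = -26600/4240 = -6.273.
k_P/k_Q = (6.57×10^10/2.09×10^7)·exp(-6.273) = 3144 × 0.001886 = 5.93.
Since E_P > E_Q, raising the temperature improves selectivity toward P.

5.93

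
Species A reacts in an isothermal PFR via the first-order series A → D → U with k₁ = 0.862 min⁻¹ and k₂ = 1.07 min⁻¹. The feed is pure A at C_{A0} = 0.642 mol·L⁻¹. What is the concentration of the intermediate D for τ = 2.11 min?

0.153 mol·L⁻¹

The intermediate concentration in a first-order A→B→C sequence is C_D = k₁C_{A0}(e^(−k₁τ) − e^(−k₂τ))/(k₂−k₁).
e^(−k₁τ) = e^(−0.862×2.11) = e^(−1.819) = 0.1622; e^(−k₂τ) = e^(−2.258) = 0.1046.
C_D = 0.862×0.642/(1.07−0.862) × (0.1622−0.1046) = 2.661×0.05763 = 0.1533 mol·L⁻¹.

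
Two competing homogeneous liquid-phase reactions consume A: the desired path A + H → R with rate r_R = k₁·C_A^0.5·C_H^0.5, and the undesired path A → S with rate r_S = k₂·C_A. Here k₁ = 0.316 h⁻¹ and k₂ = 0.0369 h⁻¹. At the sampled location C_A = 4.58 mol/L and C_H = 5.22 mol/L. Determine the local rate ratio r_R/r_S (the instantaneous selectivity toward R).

S_{R/S} = r_R/r_S = (k₁·C_A^0.5·C_H^0.5)/(k₂·C_A) = (k₁/k₂)·C_A^-0.5·C_H^0.5.
= (0.316×4.580^0.5×5.220^0.5) / (0.0369×4.580) = 1.545/0.1690 = 9.14.

9.14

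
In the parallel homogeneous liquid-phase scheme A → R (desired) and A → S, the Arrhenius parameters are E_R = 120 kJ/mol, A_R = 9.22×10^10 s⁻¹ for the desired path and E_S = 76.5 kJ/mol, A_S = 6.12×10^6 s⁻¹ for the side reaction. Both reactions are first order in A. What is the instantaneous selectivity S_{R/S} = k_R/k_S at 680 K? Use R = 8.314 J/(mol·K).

6.86

k_R/k_S = (A_R/A_S)·exp[−(E_R−E_S)/(RT)] = (A_R/A_S)·exp[(E_S−E_R)/(RT)].
(E_S−E_R)/(RT) = (76.5−120)×10³/(8.314×680) = -43500/5654 = -7.694.
k_R/k_S = (9.22×10^10/6.12×10^6)·exp(-7.694) = 15065 × 4.554×10^-4 = 6.86.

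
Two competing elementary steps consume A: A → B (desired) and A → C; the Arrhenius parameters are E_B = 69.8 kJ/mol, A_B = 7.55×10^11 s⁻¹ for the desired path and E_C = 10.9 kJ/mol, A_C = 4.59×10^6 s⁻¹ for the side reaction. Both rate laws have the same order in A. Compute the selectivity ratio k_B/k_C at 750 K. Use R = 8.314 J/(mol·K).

13.0

With equal orders, S_{B/C} = k_B/k_C = (A_B/A_C)·exp[(E_C−E_B)/(RT)].
(E_C−E_B)/(RT) = (10.9−69.8)×10³/(8.314×750) = -58900/6236 = -9.446.
k_B/k_C = (7.55×10^11/4.59×10^6)·exp(-9.446) = 1.645×10^5 × 7.901×10^-5 = 13.0.
Since E_B > E_C, raising the temperature improves selectivity toward B.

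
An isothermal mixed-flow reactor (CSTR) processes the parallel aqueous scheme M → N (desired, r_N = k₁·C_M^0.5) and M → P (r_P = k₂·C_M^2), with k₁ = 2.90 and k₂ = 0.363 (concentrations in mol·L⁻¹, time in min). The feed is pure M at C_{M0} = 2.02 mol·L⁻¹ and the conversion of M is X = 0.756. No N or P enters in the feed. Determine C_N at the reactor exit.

1.46 mol·L⁻¹

Exit C_M = C_{M0}(1−X) = 2.02×0.244 = 0.4929 mol·L⁻¹.
Rates in a CSTR are evaluated at the outlet concentration: r_N = 2.90×0.4929^0.5 = 2.036, r_P = 0.363×0.4929^2 = 0.08818.
Fraction of consumed M going to N: r_N/(r_N+r_P) = 0.9585.
C_N = 0.9585·C_{M0}·X = 0.9585×2.02×0.756 = 1.46 mol·L⁻¹.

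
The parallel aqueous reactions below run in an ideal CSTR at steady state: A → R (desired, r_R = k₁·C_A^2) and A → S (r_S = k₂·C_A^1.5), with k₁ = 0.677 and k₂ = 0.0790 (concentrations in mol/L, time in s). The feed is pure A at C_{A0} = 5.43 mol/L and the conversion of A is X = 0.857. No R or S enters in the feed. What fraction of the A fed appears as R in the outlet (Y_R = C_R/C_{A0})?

Exit C_A = C_{A0}(1−X) = 5.43×0.143 = 0.7765 mol/L.
In a CSTR the entire volume is at exit conditions, so r_R = 0.677×0.7765^2 = 0.4082 and r_S = 0.0790×0.7765^1.5 = 0.05405.
Fraction of consumed A going to R: r_R/(r_R+r_S) = 0.8831.
C_R = 0.8831·C_{A0}·X = 0.8831×5.43×0.857 = 4.11 mol/L; Y_R = C_R/C_{A0} = 0.757.

0.757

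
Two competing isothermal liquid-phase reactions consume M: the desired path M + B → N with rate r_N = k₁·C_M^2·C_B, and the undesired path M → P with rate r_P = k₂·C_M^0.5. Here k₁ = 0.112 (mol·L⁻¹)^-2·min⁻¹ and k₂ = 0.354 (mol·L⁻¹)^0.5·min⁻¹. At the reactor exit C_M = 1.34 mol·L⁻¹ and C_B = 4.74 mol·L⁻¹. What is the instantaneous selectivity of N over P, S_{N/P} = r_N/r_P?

2.33

S_{N/P} = r_N/r_P = (k₁·C_M^2·C_B)/(k₂·C_M^0.5) = (k₁/k₂)·C_M^1.5·C_B.
= (0.112×1.340^2×4.740) / (0.354×1.340^0.5) = 0.9532/0.4098 = 2.33.
Since the desired path is higher order in M, keeping C_M high (PFR or concentrated feed) favours N.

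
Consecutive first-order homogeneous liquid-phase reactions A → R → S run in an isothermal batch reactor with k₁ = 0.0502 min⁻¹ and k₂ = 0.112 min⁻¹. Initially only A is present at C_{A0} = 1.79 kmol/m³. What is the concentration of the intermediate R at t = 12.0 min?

0.417 kmol/m³

Solving the coupled first-order balances gives C_R(t) = [k₁/(k₂−k₁)]·C_{A0}·(e^(−k₁t) − e^(−k₂t)).
e^(−k₁t) = e^(−0.0502×12.0) = e^(−0.6024) = 0.5475; e^(−k₂t) = e^(−1.344) = 0.2608.
C_R = 0.0502×1.79/(0.112−0.0502) × (0.5475−0.2608) = 1.454×0.2867 = 0.4169 kmol/m³.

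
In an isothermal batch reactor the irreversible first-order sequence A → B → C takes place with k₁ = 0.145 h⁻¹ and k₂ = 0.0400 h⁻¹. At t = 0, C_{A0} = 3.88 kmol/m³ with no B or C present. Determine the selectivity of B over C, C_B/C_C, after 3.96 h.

11.2

The intermediate concentration in a first-order A→B→C sequence is C_B = k₁C_{A0}(e^(−k₁t) − e^(−k₂t))/(k₂−k₁).
e^(−k₁t) = e^(−0.145×3.96) = e^(−0.5742) = 0.5632; e^(−k₂t) = e^(−0.1584) = 0.8535.
C_B = 0.145×3.88/(0.0400−0.145) × (0.5632−0.8535) = (-5.358)×(-0.2904) = 1.556 kmol/m³.
C_A = C_{A0}e^(−k₁t) = 2.185 kmol/m³, so C_C = C_{A0}−C_A−C_B = 0.1392 kmol/m³; C_B/C_C = 11.2.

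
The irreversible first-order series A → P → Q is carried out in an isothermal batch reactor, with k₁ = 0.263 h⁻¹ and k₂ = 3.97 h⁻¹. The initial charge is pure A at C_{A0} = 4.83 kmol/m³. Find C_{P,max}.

At the optimum, C_{P,max}/C_{A0} = (k₁/k₂)^[k₂/(k₂−k₁)].
= (0.263/3.97)^(3.97/(3.97−0.263)) = (0.06625)^(1.071) = 0.05464.
C_{P,max} = 0.05464×4.83 = 0.264 kmol/m³.

0.264 kmol/m³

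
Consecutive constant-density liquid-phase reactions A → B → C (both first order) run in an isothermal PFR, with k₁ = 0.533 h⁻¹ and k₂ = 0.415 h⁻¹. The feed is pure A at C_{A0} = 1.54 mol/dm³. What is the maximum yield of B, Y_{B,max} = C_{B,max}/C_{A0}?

0.415

Evaluating C_B at τ_opt = ln(k₂/k₁)/(k₂−k₁) gives C_{B,max}/C_{A0} = (k₁/k₂)^[k₂/(k₂−k₁)].
= (0.533/0.415)^(0.415/(0.415−0.533)) = (1.284)^(-3.517) = 0.4147.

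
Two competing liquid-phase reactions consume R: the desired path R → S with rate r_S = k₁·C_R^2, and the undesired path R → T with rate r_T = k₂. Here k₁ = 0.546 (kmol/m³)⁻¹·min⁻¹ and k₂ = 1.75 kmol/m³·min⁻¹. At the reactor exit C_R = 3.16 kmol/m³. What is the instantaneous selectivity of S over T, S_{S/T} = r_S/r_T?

3.12

S_{S/T} = r_S/r_T = (k₁·C_R^2)/(k₂) = (k₁/k₂)·C_R^2.
= (0.546×3.160^2) / (1.75) = 5.452/1.750 = 3.12.
Since the desired path is higher order in R, keeping C_R high (PFR or concentrated feed) favours S.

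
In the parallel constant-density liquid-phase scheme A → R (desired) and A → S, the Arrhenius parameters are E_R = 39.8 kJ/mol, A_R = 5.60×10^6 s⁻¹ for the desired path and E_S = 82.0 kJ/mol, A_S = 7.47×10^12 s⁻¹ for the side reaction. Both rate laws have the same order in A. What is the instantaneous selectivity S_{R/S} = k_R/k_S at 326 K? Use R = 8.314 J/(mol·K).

Since both paths have the same order in A, the concentration cancels and S_{R/S} = k_R/k_S = (A_R/A_S)·exp[(E_S−E_R)/(RT)].
(E_S−E_R)/(RT) = (82.0−39.8)×10³/(8.314×326) = 42200/2710 = 15.57.
k_R/k_S = (5.60×10^6/7.47×10^12)·exp(15.57) = 7.497×10^-7 × 5.780×10^6 = 4.33.
Since E_R < E_S, lowering the temperature improves selectivity toward R.

4.33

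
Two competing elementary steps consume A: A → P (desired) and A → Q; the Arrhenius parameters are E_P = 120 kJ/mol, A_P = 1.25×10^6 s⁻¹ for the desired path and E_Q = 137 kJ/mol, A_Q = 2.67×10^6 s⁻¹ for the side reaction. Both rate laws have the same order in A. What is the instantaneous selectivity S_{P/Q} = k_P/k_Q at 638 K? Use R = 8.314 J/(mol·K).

k_P/k_Q = (A_P/A_Q)·exp[−(E_P−E_Q)/(RT)] = (A_P/A_Q)·exp[(E_Q−E_P)/(RT)].
(E_Q−E_P)/(RT) = (137−120)×10³/(8.314×638) = 17000/5304 = 3.205.
k_P/k_Q = (1.25×10^6/2.67×10^6)·exp(3.205) = 0.4682 × 24.65 = 11.5.
Since E_P < E_Q, lowering the temperature improves selectivity toward P.

11.5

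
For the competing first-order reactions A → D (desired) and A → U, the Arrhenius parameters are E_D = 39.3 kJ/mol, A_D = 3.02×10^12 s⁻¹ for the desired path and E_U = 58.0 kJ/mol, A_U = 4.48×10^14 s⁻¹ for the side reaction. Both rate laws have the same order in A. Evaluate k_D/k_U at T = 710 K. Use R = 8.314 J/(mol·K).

0.160

Since both paths have the same order in A, the concentration cancels and S_{D/U} = k_D/k_U = (A_D/A_U)·exp[(E_U−E_D)/(RT)].
(E_U−E_D)/(RT) = (58.0−39.3)×10³/(8.314×710) = 18700/5903 = 3.168.
k_D/k_U = (3.02×10^12/4.48×10^14)·exp(3.168) = 0.006741 × 23.76 = 0.160.
Since E_D < E_U, lowering the temperature improves selectivity toward D.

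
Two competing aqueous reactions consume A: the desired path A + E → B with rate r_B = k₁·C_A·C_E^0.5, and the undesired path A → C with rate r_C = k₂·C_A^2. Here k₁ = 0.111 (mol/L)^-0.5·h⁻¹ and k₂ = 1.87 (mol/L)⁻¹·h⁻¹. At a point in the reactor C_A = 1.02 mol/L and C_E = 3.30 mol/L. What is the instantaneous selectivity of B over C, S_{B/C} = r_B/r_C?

S_{B/C} = r_B/r_C = (k₁·C_A·C_E^0.5)/(k₂·C_A^2) = (k₁/k₂)·C_A⁻¹·C_E^0.5.
= (0.111×1.020×3.300^0.5) / (1.87×1.020^2) = 0.2057/1.946 = 0.106.
The undesired path is higher order in A, so low C_A (CSTR or dilute feed) favours B.

0.106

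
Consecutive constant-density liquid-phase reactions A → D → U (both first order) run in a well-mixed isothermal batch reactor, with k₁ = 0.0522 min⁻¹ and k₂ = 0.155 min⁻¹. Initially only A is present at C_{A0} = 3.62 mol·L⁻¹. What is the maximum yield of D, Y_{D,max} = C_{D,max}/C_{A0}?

0.194

Evaluating C_D at t_opt = ln(k₂/k₁)/(k₂−k₁) gives C_{D,max}/C_{A0} = (k₁/k₂)^[k₂/(k₂−k₁)].
= (0.0522/0.155)^(0.155/(0.155−0.0522)) = (0.3368)^(1.508) = 0.1938.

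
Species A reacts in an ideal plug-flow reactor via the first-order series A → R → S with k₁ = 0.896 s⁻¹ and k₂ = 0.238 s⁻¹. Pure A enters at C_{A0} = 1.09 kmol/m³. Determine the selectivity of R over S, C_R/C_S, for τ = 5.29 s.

0.608

Solving the coupled first-order balances gives C_R(τ) = [k₁/(k₂−k₁)]·C_{A0}·(e^(−k₁τ) − e^(−k₂τ)).
e^(−k₁τ) = e^(−0.896×5.29) = e^(−4.740) = 0.008740; e^(−k₂τ) = e^(−1.259) = 0.2839.
C_R = 0.896×1.09/(0.238−0.896) × (0.008740−0.2839) = (-1.484)×(-0.2752) = 0.4085 kmol/m³.
C_A = C_{A0}e^(−k₁τ) = 0.009527 kmol/m³, so C_S = C_{A0}−C_A−C_R = 0.6720 kmol/m³; C_R/C_S = 0.608.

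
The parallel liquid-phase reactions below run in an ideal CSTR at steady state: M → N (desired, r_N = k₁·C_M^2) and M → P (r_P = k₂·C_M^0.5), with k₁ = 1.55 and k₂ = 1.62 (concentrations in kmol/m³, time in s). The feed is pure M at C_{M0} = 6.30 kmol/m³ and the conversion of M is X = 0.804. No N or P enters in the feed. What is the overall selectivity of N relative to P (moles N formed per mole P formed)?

Exit C_M = C_{M0}(1−X) = 6.30×0.196 = 1.235 kmol/m³.
A CSTR operates uniformly at the exit composition, giving r_N = 2.363 and r_P = 1.800 (each k·C_M^n at C_M = 1.235).
Overall selectivity = C_N/C_P = r_Nτ/(r_Pτ) = r_N/r_P = 1.31.

1.31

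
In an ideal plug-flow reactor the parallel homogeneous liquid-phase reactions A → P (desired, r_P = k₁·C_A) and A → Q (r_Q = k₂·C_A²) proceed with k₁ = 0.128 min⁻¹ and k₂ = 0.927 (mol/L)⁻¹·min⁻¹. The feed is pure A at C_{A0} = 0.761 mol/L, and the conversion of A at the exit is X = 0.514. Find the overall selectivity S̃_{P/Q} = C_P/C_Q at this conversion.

0.252

C_A = C_{A0}(1−X) = 0.3698 mol/L.
Along a PFR/batch, dC_P/dC_A = −r_P/(r_P+r_Q) = −k₁/(k₁+k₂·C_A).
Integrating from C_{A0} to C_A: C_P = (0.128/0.927)·ln[(0.128+0.927·0.761)/(0.128+0.927·0.370)] = 0.1381·ln(0.8334/0.4708) = 0.07885 mol/L.
C_Q = (C_{A0}−C_A)−C_P = 0.3123 mol/L; S̃_{P/Q} = 0.07885/0.3123 = 0.252.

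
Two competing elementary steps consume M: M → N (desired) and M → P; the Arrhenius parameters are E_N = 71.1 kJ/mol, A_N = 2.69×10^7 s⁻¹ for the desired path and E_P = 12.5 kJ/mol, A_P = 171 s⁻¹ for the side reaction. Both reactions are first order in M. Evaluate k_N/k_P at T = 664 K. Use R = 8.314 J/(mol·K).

3.86

Since both paths have the same order in M, the concentration cancels and S_{N/P} = k_N/k_P = (A_N/A_P)·exp[(E_P−E_N)/(RT)].
(E_P−E_N)/(RT) = (12.5−71.1)×10³/(8.314×664) = -58600/5520 = -10.61.
k_N/k_P = (2.69×10^7/171)·exp(-10.61) = 1.573×10^5 × 2.455×10^-5 = 3.86.
Since E_N > E_P, raising the temperature improves selectivity toward N.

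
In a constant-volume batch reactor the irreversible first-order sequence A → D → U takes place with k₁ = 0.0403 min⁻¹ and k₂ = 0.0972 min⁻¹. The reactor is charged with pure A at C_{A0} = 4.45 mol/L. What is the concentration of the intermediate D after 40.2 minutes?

0.560 mol/L

The intermediate concentration in a first-order A→B→C sequence is C_D = k₁C_{A0}(e^(−k₁t) − e^(−k₂t))/(k₂−k₁).
e^(−k₁t) = e^(−0.0403×40.2) = e^(−1.620) = 0.1979; e^(−k₂t) = e^(−3.907) = 0.02009.
C_D = 0.0403×4.45/(0.0972−0.0403) × (0.1979−0.02009) = 3.152×0.1778 = 0.5604 mol/L.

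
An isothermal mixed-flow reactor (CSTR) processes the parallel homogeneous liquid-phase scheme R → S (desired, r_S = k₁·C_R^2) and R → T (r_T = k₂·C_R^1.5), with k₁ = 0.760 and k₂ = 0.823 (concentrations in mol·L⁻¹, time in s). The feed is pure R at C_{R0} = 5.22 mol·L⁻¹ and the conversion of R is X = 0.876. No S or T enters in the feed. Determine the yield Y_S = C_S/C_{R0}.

Exit C_R = C_{R0}(1−X) = 5.22×0.124 = 0.6473 mol·L⁻¹.
In a CSTR the entire volume is at exit conditions, so r_S = 0.760×0.6473^2 = 0.3184 and r_T = 0.823×0.6473^1.5 = 0.4286.
Fraction of consumed R going to S: r_S/(r_S+r_T) = 0.4263.
C_S = 0.4263·C_{R0}·X = 0.4263×5.22×0.876 = 1.95 mol·L⁻¹; Y_S = C_S/C_{R0} = 0.373.

0.373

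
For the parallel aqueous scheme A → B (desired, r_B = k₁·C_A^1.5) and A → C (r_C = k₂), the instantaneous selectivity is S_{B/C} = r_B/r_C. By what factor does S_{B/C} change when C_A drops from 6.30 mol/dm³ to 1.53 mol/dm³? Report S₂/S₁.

0.120

S_{B/C} = (k₁/k₂)·C_A^1.5, so S₂/S₁ = (C_{A,2}/C_{A,1})^1.5.
= (1.53/6.30)^1.5 = (0.2429)^1.5 = 0.120.
Selectivity toward B falls as C_A falls — high-concentration operation is favoured.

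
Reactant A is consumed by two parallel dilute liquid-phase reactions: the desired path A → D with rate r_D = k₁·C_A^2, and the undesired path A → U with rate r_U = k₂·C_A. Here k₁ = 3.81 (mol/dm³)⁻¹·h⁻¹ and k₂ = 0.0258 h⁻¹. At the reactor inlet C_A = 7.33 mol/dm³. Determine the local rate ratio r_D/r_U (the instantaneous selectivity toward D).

S_{D/U} = r_D/r_U = (k₁·C_A^2)/(k₂·C_A) = (k₁/k₂)·C_A.
= (3.81×7.330^2) / (0.0258×7.330) = 204.7/0.1891 = 1082.
Since the desired path is higher order in A, keeping C_A high (PFR or concentrated feed) favours D.

1082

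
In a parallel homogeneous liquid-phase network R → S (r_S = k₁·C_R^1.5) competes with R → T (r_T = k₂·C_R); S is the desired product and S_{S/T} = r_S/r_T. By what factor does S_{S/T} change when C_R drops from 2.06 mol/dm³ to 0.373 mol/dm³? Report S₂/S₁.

S_{S/T} = (k₁/k₂)·C_R^0.5, so S₂/S₁ = (C_{R,2}/C_{R,1})^0.5.
= (0.373/2.06)^0.5 = (0.1811)^0.5 = 0.426.

0.426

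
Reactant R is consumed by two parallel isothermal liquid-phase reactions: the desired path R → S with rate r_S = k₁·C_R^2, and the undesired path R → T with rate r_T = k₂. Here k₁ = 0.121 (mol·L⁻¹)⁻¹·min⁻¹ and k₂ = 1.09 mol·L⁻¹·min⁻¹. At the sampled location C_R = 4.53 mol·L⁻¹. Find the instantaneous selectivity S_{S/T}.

S_{S/T} = r_S/r_T = (k₁·C_R^2)/(k₂) = (k₁/k₂)·C_R^2.
= (0.121×4.530^2) / (1.09) = 2.483/1.090 = 2.28.
Since the desired path is higher order in R, keeping C_R high (PFR or concentrated feed) favours S.

2.28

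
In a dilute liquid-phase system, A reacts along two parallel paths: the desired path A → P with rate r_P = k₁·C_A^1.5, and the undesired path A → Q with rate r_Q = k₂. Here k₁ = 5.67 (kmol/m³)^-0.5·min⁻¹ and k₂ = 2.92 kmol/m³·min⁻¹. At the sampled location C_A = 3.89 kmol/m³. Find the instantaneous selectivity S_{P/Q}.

S_{P/Q} = r_P/r_Q = (k₁·C_A^1.5)/(k₂) = (k₁/k₂)·C_A^1.5.
= (5.67×3.890^1.5) / (2.92) = 43.50/2.920 = 14.9.

14.9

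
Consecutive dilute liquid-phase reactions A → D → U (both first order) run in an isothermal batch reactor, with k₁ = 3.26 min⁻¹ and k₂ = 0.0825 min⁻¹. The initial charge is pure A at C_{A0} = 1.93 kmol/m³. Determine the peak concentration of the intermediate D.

1.75 kmol/m³

Evaluating C_D at t_opt = ln(k₂/k₁)/(k₂−k₁) gives C_{D,max}/C_{A0} = (k₁/k₂)^[k₂/(k₂−k₁)].
= (3.26/0.0825)^(0.0825/(0.0825−3.26)) = (39.52)^(-0.02596) = 0.9090.
C_{D,max} = 0.9090×1.93 = 1.75 kmol/m³.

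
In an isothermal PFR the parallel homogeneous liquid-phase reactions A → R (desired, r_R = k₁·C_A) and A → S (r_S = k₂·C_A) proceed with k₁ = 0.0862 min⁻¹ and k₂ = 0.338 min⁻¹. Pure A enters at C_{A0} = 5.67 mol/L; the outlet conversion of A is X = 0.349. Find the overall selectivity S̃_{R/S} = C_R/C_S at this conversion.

0.255

C_A = C_{A0}(1−X) = 3.691 mol/L.
Both paths are first order in A, so the instantaneous fraction to R is constant: dC_R/d(−C_A) = k₁/(k₁+k₂) = 0.2032.
C_R = 0.2032·(C_{A0}−C_A) = 0.2032×1.979 = 0.402 mol/L.
C_S = (C_{A0}−C_A)−C_R = 1.577 mol/L; S̃_{R/S} = 0.4021/1.577 = 0.255.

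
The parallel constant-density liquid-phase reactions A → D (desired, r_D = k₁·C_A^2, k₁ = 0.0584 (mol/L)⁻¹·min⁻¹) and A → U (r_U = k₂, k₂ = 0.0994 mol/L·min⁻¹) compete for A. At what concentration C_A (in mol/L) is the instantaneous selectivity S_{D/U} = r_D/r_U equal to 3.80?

2.54 mol/L

S_{D/U} = (k₁/k₂)·C_A^2 ⇒ C_A = (S·k₂/k₁)^(0.5).
= (3.80×0.0994/0.0584)^(0.5) = (6.468)^(0.5) = 2.54 mol/L.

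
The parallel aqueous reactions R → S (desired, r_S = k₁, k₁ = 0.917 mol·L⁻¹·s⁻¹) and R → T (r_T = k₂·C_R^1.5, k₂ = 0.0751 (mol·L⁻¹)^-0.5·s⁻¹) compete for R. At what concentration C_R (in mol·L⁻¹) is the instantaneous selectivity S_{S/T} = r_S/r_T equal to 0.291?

12.1 mol·L⁻¹

S_{S/T} = (k₁/k₂)·C_R^-1.5 ⇒ C_R = (S·k₂/k₁)^(1/(-1.5)).
= (0.291×0.0751/0.917)^(-0.6667) = (0.02383)^(-0.6667) = 12.1 mol·L⁻¹.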